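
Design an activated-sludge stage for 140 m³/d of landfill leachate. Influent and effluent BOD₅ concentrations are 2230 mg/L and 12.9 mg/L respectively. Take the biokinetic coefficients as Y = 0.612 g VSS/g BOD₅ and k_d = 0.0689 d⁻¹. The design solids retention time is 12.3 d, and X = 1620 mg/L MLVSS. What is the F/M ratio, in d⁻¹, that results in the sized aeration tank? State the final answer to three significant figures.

F/M ≈ 0.247 d⁻¹

From the SRT design equation V = Y Q (S₀−S) θ_c / [X (1 + k_d θ_c)] = 0.612 × 140 × (2230 − 12.9) × 12.3 / [1620 × (1 + 0.0689 × 12.3)] = 2.34×10^6 / 2993 = 780.7 m³.
F/M = Q·S₀ / (V·X) = 140 × 2230 / (780.7 × 1620) = 0.2469 g BOD₅·(g VSS·d)⁻¹.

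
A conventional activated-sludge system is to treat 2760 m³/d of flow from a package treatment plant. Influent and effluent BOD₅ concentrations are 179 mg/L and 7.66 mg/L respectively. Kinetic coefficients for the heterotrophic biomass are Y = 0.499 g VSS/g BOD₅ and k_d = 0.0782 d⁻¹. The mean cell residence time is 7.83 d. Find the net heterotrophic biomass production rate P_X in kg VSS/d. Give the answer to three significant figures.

Y_obs = Y / (1 + k_d θ_c) = 0.499 / (1 + 0.0782 × 7.83) = 0.499 / 1.612 = 0.3095.
Substrate removed = Q·(S₀ − S) = 2760 m³/d × (179 − 7.66) g/m³ = 4.73×10^5 g/d = 472.9 kg/d.
P_X = Y_obs · Q(S₀ − S) = 0.3095 × 472.9 = 146.4 kg VSS/d.

P_X ≈ 146 kg VSS/d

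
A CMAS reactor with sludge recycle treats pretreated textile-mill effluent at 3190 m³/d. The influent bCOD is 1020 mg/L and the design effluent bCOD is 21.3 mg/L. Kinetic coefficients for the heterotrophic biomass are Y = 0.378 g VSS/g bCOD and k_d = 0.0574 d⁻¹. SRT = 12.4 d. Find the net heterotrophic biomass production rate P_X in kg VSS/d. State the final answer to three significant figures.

Correct the yield for decay: Y_obs = Y/(1 + k_d θ_c) = 0.378 / (1 + 0.0574 × 12.4) = 0.378 / 1.712 = 0.2208.
Substrate removed = Q·(S₀ − S) = 3190 m³/d × (1020 − 21.3) g/m³ = 3.19×10^6 g/d = 3186 kg/d.
So the net sludge growth is P_X = 0.2208 × 3186 = 703.5 kg VSS/d.

P_X ≈ 704 kg VSS/d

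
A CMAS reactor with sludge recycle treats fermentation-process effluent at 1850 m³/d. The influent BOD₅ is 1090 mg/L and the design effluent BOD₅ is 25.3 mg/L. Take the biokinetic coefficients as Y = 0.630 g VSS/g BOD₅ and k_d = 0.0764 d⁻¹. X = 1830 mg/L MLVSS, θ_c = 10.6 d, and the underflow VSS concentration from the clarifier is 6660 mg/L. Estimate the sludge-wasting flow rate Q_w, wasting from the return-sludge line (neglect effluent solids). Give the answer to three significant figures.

Q_w ≈ 103 m³/d

From the SRT design equation V = Y Q (S₀−S) θ_c / [X (1 + k_d θ_c)] = 0.630 × 1850 × (1090 − 25.3) × 10.6 / [1830 × (1 + 0.0764 × 10.6)] = 1.32×10^7 / 3312 = 3971 m³.
Q_w = (V·X)/(θ_c X_r) = 3971 × 1830 / (10.6 × 6660) = 102.9 m³/d.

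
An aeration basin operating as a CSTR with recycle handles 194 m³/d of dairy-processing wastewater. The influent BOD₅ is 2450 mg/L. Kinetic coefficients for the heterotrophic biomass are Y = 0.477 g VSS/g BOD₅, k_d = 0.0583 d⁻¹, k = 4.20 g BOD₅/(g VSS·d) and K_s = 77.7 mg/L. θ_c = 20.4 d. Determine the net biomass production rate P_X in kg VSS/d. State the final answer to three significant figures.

For a completely mixed reactor with recycle the Lawrence–McCarty relation gives S = K_s·(1 + k_d·θ_c) / [θ_c·(Y·k − k_d) − 1] = 77.7 × (1 + 0.0583 × 20.4) / [20.4 × (0.477 × 4.20 − 0.0583) − 1] = 170.1 / 38.68 = 4.398 mg/L.
Observed yield with endogenous decay: Y_obs = Y / (1 + k_d·θ_c) = 0.477 / (1 + 0.0583 × 20.4) = 0.477 / 2.189 = 0.2179 g VSS/g BOD₅.
Mass of BOD₅ removed per day: Q(S₀ − S) = 194 × 2446 g/m³ = 474.4 kg/d.
So the net sludge growth is P_X = 0.2179 × 474.4 = 103.4 kg VSS/d.

P_X ≈ 103 kg VSS/d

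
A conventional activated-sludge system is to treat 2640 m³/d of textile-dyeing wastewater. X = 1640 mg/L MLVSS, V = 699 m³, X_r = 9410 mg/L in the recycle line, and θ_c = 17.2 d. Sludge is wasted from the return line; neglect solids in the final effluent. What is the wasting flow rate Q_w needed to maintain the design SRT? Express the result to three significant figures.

Q_w ≈ 7.08 m³/d

Wasting from the return line (neglecting effluent solids): Q_w = V·X / (θ_c·X_r) = 699.0 × 1640 / (17.2 × 9410) = 7.083 m³/d.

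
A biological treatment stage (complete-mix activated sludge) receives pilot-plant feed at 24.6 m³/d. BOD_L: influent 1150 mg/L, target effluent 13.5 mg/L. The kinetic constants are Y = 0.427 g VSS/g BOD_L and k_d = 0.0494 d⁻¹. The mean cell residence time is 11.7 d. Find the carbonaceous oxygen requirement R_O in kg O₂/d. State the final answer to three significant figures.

R_O ≈ 17.2 kg O₂/d

Observed yield with endogenous decay: Y_obs = Y / (1 + k_d·θ_c) = 0.427 / (1 + 0.0494 × 11.7) = 0.427 / 1.578 = 0.2706 g VSS/g BOD_L.
ΔS = 1150 − 13.5 = 1136 mg/L, so the substrate removal rate is 24.6 × 1136/1000 = 27.96 kg BOD_L/d.
Net sludge production P_X = 0.2706 × 27.96 = 7.565 kg VSS/d.
Carbonaceous O₂ demand = substrate oxidised − cell-mass equivalent = 27.96 − 1.42 × 7.565 = 17.22 kg O₂/d.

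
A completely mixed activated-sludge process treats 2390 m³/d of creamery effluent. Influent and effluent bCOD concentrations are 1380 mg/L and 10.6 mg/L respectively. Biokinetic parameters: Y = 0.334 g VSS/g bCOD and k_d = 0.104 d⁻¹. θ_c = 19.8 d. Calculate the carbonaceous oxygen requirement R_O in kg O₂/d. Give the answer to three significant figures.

R_O ≈ 2770 kg O₂/d

The observed yield is Y_obs = Y/(1 + k_d·θ_c) = 0.334 / (1 + 0.104 × 19.8) = 0.334 / 3.059 = 0.1092 g VSS per g bCOD removed.
Substrate removed = Q·(S₀ − S) = 2390 m³/d × (1380 − 10.6) g/m³ = 3.27×10^6 g/d = 3273 kg/d.
Biomass synthesised: P_X = Y_obs × 3273 = 357.3 kg VSS/d.
R_O = Q·(S₀ − S) − 1.42·P_X = 3273 − 1.42 × 357.3 = 2765 kg O₂/d.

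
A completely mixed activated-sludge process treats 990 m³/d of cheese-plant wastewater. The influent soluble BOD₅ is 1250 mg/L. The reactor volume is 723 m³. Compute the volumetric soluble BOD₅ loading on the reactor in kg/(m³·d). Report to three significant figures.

Volumetric loading L_v = Q·S₀ / V = 990 × 1250 g/m³ / 723.0 m³ = 1712 g/(m³·d) = 1.712 kg soluble BOD₅/(m³·d).

L_v ≈ 1.71 kg soluble BOD₅/(m³·d)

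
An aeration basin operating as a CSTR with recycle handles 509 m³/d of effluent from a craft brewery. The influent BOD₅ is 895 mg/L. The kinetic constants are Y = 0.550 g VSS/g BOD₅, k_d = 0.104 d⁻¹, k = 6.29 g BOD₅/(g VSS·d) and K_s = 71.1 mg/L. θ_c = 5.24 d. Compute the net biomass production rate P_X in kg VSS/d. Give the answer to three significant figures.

For a completely mixed reactor with recycle the Lawrence–McCarty relation gives S = K_s·(1 + k_d·θ_c) / [θ_c·(Y·k − k_d) − 1] = 71.1 × (1 + 0.104 × 5.24) / [5.24 × (0.550 × 6.29 − 0.104) − 1] = 109.8 / 16.58 = 6.624 mg/L.
The observed yield is Y_obs = Y/(1 + k_d·θ_c) = 0.550 / (1 + 0.104 × 5.24) = 0.550 / 1.545 = 0.3560 g VSS per g BOD₅ removed.
Mass of BOD₅ removed per day: Q(S₀ − S) = 509 × 888.4 g/m³ = 452.2 kg/d.
So the net sludge growth is P_X = 0.3560 × 452.2 = 161.0 kg VSS/d.

P_X ≈ 161 kg VSS/d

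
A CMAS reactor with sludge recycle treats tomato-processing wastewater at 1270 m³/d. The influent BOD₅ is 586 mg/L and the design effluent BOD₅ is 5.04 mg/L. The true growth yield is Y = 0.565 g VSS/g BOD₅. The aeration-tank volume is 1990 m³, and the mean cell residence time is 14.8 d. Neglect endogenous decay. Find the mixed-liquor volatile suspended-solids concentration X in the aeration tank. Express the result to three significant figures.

X = Y·Q·ΔS·θ_c / V = 0.565 × 1270 × (586 − 5.04) × 14.8 / 1990 = 3100 mg/L.

X ≈ 3100 mg/L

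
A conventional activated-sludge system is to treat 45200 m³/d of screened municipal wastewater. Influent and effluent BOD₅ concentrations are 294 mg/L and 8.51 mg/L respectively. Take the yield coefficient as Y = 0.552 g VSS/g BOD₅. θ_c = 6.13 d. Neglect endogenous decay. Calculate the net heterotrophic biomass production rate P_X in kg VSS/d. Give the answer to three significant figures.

P_X ≈ 7120 kg VSS/d

Since k_d ≈ 0, Y_obs = Y = 0.552 g VSS/g BOD₅.
ΔS = 294 − 8.51 = 285.5 mg/L, so the substrate removal rate is 45200 × 285.5/1000 = 12904 kg BOD₅/d.
Biomass produced: P_X = Y_obs·Q·ΔS = 0.5520 × 12904 ≈ 7123 kg VSS/d.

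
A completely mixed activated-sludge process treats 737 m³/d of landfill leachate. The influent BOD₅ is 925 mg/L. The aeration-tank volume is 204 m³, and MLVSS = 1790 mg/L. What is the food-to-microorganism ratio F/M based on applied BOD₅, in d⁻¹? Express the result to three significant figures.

F/M ≈ 1.87 d⁻¹

F/M = Q·S₀ / (V·X) = 737 × 925 / (204.0 × 1790) = 1.867 g BOD₅·(g VSS·d)⁻¹.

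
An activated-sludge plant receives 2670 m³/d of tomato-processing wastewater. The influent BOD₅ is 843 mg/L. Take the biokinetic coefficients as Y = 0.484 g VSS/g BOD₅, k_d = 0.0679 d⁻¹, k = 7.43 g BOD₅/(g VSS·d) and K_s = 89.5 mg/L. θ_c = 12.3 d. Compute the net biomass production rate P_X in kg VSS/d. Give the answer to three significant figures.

Effluent substrate depends only on kinetics and SRT: S = K_s(1 + k_d θ_c) / [θ_c(Yk − k_d) − 1] = 89.5 × (1 + 0.0679 × 12.3) / [12.3 × (0.484 × 7.43 − 0.0679) − 1] = 164.2 / 42.40 = 3.874 mg/L.
Observed yield with endogenous decay: Y_obs = Y / (1 + k_d·θ_c) = 0.484 / (1 + 0.0679 × 12.3) = 0.484 / 1.835 = 0.2637 g VSS/g BOD₅.
Q·(S₀ − S) = 2670 × (843 − 3.87) × 10⁻³ = 2240 kg/d removed.
So the net sludge growth is P_X = 0.2637 × 2240 = 590.9 kg VSS/d.

P_X ≈ 591 kg VSS/d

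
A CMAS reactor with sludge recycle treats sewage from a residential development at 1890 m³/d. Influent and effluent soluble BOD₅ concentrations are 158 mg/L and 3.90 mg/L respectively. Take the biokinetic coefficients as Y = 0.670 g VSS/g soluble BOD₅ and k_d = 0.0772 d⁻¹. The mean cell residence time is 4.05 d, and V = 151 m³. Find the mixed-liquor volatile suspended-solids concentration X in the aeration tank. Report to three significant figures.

X ≈ 3990 mg/L

From V·X·(1 + k_d·θ_c) = Y·Q·(S₀ − S)·θ_c: X = 0.670 × 1890 × (158 − 3.90) × 4.05 / [151 × (1 + 0.0772 × 4.05)] = 3987 mg/L.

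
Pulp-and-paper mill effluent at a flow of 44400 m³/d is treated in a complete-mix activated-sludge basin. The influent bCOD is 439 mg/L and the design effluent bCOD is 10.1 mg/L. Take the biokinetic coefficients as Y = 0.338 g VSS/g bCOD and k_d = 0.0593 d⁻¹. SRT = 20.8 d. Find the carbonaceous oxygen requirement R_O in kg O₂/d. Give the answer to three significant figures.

The observed yield is Y_obs = Y/(1 + k_d·θ_c) = 0.338 / (1 + 0.0593 × 20.8) = 0.338 / 2.233 = 0.1513 g VSS per g bCOD removed.
ΔS = 439 − 10.1 = 428.9 mg/L, so the substrate removal rate is 44400 × 428.9/1000 = 19043 kg bCOD/d.
Net sludge production P_X = 0.1513 × 19043 = 2882 kg VSS/d.
Carbonaceous O₂ demand = substrate oxidised − cell-mass equivalent = 19043 − 1.42 × 2882 = 14951 kg O₂/d.

R_O ≈ 15000 kg O₂/d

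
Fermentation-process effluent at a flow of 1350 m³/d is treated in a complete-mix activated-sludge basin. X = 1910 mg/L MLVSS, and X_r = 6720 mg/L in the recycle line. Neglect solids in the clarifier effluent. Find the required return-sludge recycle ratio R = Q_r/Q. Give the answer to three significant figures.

Mass balance around the secondary clarifier (neglecting effluent solids): R = X / (X_r − X) = 1910 / (6720 − 1910) = 0.3971.

R ≈ 0.397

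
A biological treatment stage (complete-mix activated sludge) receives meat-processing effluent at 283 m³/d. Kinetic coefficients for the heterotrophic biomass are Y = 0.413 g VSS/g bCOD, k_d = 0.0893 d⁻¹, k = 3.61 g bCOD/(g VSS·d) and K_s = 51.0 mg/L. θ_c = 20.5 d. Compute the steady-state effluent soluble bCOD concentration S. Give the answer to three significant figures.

S ≈ 5.21 mg/L

From the Monod/SRT balance for a CMAS, S = K_s·(1+k_d θ_c)/[θ_c·(Y k − k_d) − 1] = 51.0 × (1 + 0.0893 × 20.5) / [20.5 × (0.413 × 3.61 − 0.0893) − 1] = 144.4 / 27.73 = 5.205 mg/L.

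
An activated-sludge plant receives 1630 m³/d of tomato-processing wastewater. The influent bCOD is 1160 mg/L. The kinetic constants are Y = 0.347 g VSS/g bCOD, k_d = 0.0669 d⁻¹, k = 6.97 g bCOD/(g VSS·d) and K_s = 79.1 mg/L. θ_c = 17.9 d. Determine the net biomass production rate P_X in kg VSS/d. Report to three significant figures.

From the Monod/SRT balance for a CMAS, S = K_s·(1+k_d θ_c)/[θ_c·(Y k − k_d) − 1] = 79.1 × (1 + 0.0669 × 17.9) / [17.9 × (0.347 × 6.97 − 0.0669) − 1] = 173.8 / 41.10 = 4.230 mg/L.
Correct the yield for decay: Y_obs = Y/(1 + k_d θ_c) = 0.347 / (1 + 0.0669 × 17.9) = 0.347 / 2.198 = 0.1579.
ΔS = 1160 − 4.23 = 1156 mg/L, so the substrate removal rate is 1630 × 1156/1000 = 1884 kg bCOD/d.
So the net sludge growth is P_X = 0.1579 × 1884 = 297.5 kg VSS/d.

P_X ≈ 297 kg VSS/d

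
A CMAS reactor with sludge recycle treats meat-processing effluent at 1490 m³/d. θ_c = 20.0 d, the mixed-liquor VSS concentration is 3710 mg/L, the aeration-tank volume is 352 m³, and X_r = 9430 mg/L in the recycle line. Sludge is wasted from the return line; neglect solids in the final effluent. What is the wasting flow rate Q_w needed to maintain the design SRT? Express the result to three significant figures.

Q_w ≈ 6.92 m³/d

Wasting from the return line (neglecting effluent solids): Q_w = V·X / (θ_c·X_r) = 352.0 × 3710 / (20.0 × 9430) = 6.924 m³/d.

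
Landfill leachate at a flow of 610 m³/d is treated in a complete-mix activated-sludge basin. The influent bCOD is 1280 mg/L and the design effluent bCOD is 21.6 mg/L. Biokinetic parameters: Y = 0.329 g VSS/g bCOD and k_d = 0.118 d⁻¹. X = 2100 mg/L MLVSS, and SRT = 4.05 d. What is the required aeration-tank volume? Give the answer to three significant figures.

Rearranging the biomass balance for a CMAS with decay, V = Y·Q·ΔS·θ_c / [X·(1+k_d θ_c)] = 0.329 × 610 × (1280 − 21.6) × 4.05 / [2100 × (1 + 0.118 × 4.05)] = 1.02×10^6 / 3104 = 329.6 m³.

V ≈ 330 m³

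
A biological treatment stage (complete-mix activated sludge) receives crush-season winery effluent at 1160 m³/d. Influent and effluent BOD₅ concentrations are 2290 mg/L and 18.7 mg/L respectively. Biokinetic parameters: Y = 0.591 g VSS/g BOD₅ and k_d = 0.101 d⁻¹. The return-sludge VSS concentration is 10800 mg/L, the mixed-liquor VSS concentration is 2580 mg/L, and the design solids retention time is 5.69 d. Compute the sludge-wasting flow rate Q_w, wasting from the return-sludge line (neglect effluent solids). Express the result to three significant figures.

Rearranging the biomass balance for a CMAS with decay, V = Y·Q·ΔS·θ_c / [X·(1+k_d θ_c)] = 0.591 × 1160 × (2290 − 18.7) × 5.69 / [2580 × (1 + 0.101 × 5.69)] = 8.86×10^6 / 4063 = 2181 m³.
θ_c = V·X/(Q_w·X_r) when wasting from the recycle, so Q_w = V·X/(θ_c·X_r) = 2181 × 2580 / (5.69 × 10800) = 91.56 m³/d.

Q_w ≈ 91.6 m³/d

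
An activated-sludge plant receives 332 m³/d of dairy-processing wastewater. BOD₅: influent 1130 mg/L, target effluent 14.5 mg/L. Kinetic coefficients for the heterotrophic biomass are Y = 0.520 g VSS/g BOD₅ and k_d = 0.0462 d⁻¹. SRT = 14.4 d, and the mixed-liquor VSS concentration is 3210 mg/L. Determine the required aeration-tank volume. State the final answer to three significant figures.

From the SRT design equation V = Y Q (S₀−S) θ_c / [X (1 + k_d θ_c)] = 0.520 × 332 × (1130 − 14.5) × 14.4 / [3210 × (1 + 0.0462 × 14.4)] = 2.77×10^6 / 5346 = 518.8 m³.

V ≈ 519 m³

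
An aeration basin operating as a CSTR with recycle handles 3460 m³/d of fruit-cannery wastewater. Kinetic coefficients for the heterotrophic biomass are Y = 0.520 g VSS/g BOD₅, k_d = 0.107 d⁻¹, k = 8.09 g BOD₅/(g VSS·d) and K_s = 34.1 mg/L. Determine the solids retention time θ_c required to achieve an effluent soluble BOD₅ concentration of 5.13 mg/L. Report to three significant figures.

θ_c ≈ 2.26 d

From 1/θ_c = Y·k·S/(K_s + S) − k_d: Y·k·S/(K_s+S) = 0.520 × 8.09 × 5.13 / (34.1 + 5.13) = 0.5501 d⁻¹.
1/θ_c = 0.5501 − 0.107 = 0.4431 d⁻¹, so θ_c = 2.257 d.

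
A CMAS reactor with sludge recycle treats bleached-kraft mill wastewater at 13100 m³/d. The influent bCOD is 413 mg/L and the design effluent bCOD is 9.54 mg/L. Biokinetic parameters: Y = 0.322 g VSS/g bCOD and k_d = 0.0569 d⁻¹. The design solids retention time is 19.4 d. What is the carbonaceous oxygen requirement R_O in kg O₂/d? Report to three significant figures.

Correct the yield for decay: Y_obs = Y/(1 + k_d θ_c) = 0.322 / (1 + 0.0569 × 19.4) = 0.322 / 2.104 = 0.1531.
Substrate removed = Q·(S₀ − S) = 13100 m³/d × (413 − 9.54) g/m³ = 5.29×10^6 g/d = 5285 kg/d.
Biomass synthesised: P_X = Y_obs × 5285 = 808.9 kg VSS/d.
Carbonaceous O₂ demand = substrate oxidised − cell-mass equivalent = 5285 − 1.42 × 808.9 = 4137 kg O₂/d.

R_O ≈ 4140 kg O₂/d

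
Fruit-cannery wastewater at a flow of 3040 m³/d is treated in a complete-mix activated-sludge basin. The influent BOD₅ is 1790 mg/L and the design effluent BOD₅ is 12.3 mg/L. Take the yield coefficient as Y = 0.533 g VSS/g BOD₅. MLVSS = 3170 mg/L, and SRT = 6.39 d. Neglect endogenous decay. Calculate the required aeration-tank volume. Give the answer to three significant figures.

With k_d = 0 the design equation reduces to V = Y Q (S₀−S) θ_c / X = 0.533 × 3040 × (1790 − 12.3) × 6.39 / 3170 = 5806 m³.

V ≈ 5810 m³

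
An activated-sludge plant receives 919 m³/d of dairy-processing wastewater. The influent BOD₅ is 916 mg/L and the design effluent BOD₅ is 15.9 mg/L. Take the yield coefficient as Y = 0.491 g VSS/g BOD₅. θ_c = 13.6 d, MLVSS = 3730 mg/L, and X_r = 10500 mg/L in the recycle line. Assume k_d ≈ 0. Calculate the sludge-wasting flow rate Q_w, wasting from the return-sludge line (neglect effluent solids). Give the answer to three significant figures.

Biomass mass balance (decay neglected): V·X = Y·Q·(S₀ − S)·θ_c, so V = 0.491 × 919 × (916 − 15.9) × 13.6 / 3730 = 1481 m³.
θ_c = V·X/(Q_w·X_r) when wasting from the recycle, so Q_w = V·X/(θ_c·X_r) = 1481 × 3730 / (13.6 × 10500) = 38.68 m³/d.

Q_w ≈ 38.7 m³/d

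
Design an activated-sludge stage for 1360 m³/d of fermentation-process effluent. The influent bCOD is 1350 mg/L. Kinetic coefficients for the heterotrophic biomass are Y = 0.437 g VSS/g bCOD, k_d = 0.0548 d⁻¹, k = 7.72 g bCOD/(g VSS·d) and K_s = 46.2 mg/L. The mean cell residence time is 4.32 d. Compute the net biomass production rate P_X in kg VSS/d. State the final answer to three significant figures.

From the Monod/SRT balance for a CMAS, S = K_s·(1+k_d θ_c)/[θ_c·(Y k − k_d) − 1] = 46.2 × (1 + 0.0548 × 4.32) / [4.32 × (0.437 × 7.72 − 0.0548) − 1] = 57.14 / 13.34 = 4.284 mg/L.
Y_obs = Y / (1 + k_d θ_c) = 0.437 / (1 + 0.0548 × 4.32) = 0.437 / 1.237 = 0.3533.
Q·(S₀ − S) = 1360 × (1350 − 4.28) × 10⁻³ = 1830 kg/d removed.
Net biomass production P_X = Y_obs × Q·(S₀ − S) = 0.3533 × 1830 = 646.7 kg VSS/d.

P_X ≈ 647 kg VSS/d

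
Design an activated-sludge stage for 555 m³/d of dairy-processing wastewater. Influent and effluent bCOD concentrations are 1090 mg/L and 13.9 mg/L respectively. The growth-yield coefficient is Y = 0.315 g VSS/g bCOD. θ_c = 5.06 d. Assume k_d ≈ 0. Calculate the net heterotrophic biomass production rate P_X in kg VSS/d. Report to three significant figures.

P_X ≈ 188 kg VSS/d

No decay correction is needed, so Y_obs = Y = 0.315.
ΔS = 1090 − 13.9 = 1076 mg/L, so the substrate removal rate is 555 × 1076/1000 = 597.2 kg bCOD/d.
Net biomass production P_X = Y_obs × Q·(S₀ − S) = 0.3150 × 597.2 = 188.1 kg VSS/d.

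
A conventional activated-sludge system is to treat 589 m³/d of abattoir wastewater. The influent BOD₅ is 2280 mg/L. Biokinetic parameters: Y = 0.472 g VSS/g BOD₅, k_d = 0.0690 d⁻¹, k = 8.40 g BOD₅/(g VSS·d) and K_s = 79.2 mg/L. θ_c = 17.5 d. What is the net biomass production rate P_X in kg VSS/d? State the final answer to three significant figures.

P_X ≈ 287 kg VSS/d

For a completely mixed reactor with recycle the Lawrence–McCarty relation gives S = K_s·(1 + k_d·θ_c) / [θ_c·(Y·k − k_d) − 1] = 79.2 × (1 + 0.0690 × 17.5) / [17.5 × (0.472 × 8.40 − 0.0690) − 1] = 174.8 / 67.18 = 2.603 mg/L.
Observed yield with endogenous decay: Y_obs = Y / (1 + k_d·θ_c) = 0.472 / (1 + 0.0690 × 17.5) = 0.472 / 2.208 = 0.2138 g VSS/g BOD₅.
Substrate removed = Q·(S₀ − S) = 589 m³/d × (2280 − 2.60) g/m³ = 1.34×10^6 g/d = 1341 kg/d.
Biomass produced: P_X = Y_obs·Q·ΔS = 0.2138 × 1341 ≈ 286.8 kg VSS/d.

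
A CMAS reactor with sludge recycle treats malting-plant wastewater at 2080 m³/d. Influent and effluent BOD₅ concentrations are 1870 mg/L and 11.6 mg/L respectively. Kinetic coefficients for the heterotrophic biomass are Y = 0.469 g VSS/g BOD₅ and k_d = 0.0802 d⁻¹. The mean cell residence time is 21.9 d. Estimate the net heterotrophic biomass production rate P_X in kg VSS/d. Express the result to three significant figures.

The observed yield is Y_obs = Y/(1 + k_d·θ_c) = 0.469 / (1 + 0.0802 × 21.9) = 0.469 / 2.756 = 0.1702 g VSS per g BOD₅ removed.
ΔS = 1870 − 11.6 = 1858 mg/L, so the substrate removal rate is 2080 × 1858/1000 = 3865 kg BOD₅/d.
Biomass produced: P_X = Y_obs·Q·ΔS = 0.1702 × 3865 ≈ 657.7 kg VSS/d.

P_X ≈ 658 kg VSS/d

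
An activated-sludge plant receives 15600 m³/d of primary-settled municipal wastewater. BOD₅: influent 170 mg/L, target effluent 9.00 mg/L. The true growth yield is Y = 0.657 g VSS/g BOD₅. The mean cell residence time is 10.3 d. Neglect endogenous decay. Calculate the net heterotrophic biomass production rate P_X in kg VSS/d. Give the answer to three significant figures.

P_X ≈ 1650 kg VSS/d

No decay correction is needed, so Y_obs = Y = 0.657.
ΔS = 170 − 9.00 = 161.0 mg/L, so the substrate removal rate is 15600 × 161.0/1000 = 2512 kg BOD₅/d.
Net biomass production P_X = Y_obs × Q·(S₀ − S) = 0.6570 × 2512 = 1650 kg VSS/d.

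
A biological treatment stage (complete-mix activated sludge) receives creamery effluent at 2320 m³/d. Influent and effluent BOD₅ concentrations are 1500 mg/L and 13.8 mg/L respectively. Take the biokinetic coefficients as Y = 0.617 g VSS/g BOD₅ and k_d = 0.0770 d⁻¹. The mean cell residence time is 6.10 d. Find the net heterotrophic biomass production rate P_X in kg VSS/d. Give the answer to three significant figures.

P_X ≈ 1450 kg VSS/d

Correct the yield for decay: Y_obs = Y/(1 + k_d θ_c) = 0.617 / (1 + 0.0770 × 6.10) = 0.617 / 1.470 = 0.4198.
Mass of BOD₅ removed per day: Q(S₀ − S) = 2320 × 1486 g/m³ = 3448 kg/d.
Biomass produced: P_X = Y_obs·Q·ΔS = 0.4198 × 3448 ≈ 1448 kg VSS/d.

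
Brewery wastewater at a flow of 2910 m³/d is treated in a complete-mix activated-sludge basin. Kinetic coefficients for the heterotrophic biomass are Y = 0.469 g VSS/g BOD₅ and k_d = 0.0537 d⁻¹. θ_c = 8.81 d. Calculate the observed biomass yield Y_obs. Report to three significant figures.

Y_obs ≈ 0.318 g VSS/g BOD₅

Observed yield with endogenous decay: Y_obs = Y / (1 + k_d·θ_c) = 0.469 / (1 + 0.0537 × 8.81) = 0.469 / 1.473 = 0.3184 g VSS/g BOD₅.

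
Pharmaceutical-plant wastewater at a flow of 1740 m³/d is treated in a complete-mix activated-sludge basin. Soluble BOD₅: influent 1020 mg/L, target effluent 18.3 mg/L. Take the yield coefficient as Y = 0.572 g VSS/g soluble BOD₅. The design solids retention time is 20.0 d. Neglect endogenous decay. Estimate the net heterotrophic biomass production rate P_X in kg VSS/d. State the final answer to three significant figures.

With endogenous decay neglected, the observed yield equals the true yield: Y_obs = Y = 0.572 g VSS/g soluble BOD₅.
Q·(S₀ − S) = 1740 × (1020 − 18.3) × 10⁻³ = 1743 kg/d removed.
Biomass produced: P_X = Y_obs·Q·ΔS = 0.5720 × 1743 ≈ 997.0 kg VSS/d.

P_X ≈ 997 kg VSS/d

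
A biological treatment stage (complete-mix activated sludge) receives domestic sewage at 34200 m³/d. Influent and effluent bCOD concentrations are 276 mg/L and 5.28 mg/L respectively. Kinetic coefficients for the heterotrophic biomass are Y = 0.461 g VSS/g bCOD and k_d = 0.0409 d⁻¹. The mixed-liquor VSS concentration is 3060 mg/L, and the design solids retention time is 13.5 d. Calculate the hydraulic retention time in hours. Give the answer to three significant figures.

τ ≈ 8.51 h

Rearranging the biomass balance for a CMAS with decay, V = Y·Q·ΔS·θ_c / [X·(1+k_d θ_c)] = 0.461 × 34200 × (276 − 5.28) × 13.5 / [3060 × (1 + 0.0409 × 13.5)] = 5.76×10^7 / 4750 = 12132 m³.
HRT = V/Q = 12132 m³ / 34200 m³·d⁻¹ = 0.3547 d × 24 = 8.514 h.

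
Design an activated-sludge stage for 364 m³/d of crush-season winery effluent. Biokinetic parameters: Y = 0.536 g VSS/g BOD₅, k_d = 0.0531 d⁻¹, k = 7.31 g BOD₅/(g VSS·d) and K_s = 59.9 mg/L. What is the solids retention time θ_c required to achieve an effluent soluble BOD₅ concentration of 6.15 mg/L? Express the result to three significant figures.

θ_c ≈ 3.21 d

From 1/θ_c = Y·k·S/(K_s + S) − k_d: Y·k·S/(K_s+S) = 0.536 × 7.31 × 6.15 / (59.9 + 6.15) = 0.3648 d⁻¹.
Then 1/θ_c = μ − k_d = 0.3648 − 0.0531 = 0.3117 d⁻¹, giving θ_c = 3.208 d.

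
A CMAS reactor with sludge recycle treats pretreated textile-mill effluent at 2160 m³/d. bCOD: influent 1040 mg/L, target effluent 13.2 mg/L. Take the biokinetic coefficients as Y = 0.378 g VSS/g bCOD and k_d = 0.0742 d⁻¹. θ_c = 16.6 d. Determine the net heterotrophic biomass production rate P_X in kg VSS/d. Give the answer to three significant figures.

The observed yield is Y_obs = Y/(1 + k_d·θ_c) = 0.378 / (1 + 0.0742 × 16.6) = 0.378 / 2.232 = 0.1694 g VSS per g bCOD removed.
Substrate removed = Q·(S₀ − S) = 2160 m³/d × (1040 − 13.2) g/m³ = 2.22×10^6 g/d = 2218 kg/d.
Biomass produced: P_X = Y_obs·Q·ΔS = 0.1694 × 2218 ≈ 375.7 kg VSS/d.

P_X ≈ 376 kg VSS/d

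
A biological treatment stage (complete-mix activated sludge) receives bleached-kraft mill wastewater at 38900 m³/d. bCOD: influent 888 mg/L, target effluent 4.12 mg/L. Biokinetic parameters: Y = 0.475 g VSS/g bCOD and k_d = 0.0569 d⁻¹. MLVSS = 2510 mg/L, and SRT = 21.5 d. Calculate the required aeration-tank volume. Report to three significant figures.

V ≈ 62900 m³

From the SRT design equation V = Y Q (S₀−S) θ_c / [X (1 + k_d θ_c)] = 0.475 × 38900 × (888 − 4.12) × 21.5 / [2510 × (1 + 0.0569 × 21.5)] = 3.51×10^8 / 5581 = 62921 m³.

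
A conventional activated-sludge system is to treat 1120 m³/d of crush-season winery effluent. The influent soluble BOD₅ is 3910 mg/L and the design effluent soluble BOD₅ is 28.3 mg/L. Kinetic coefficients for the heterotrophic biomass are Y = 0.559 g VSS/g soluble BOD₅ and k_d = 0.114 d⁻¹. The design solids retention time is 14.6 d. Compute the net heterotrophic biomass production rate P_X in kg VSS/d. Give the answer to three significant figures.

P_X ≈ 912 kg VSS/d

Observed yield with endogenous decay: Y_obs = Y / (1 + k_d·θ_c) = 0.559 / (1 + 0.114 × 14.6) = 0.559 / 2.664 = 0.2098 g VSS/g soluble BOD₅.
Substrate removed = Q·(S₀ − S) = 1120 m³/d × (3910 − 28.3) g/m³ = 4.35×10^6 g/d = 4348 kg/d.
P_X = Y_obs · Q(S₀ − S) = 0.2098 × 4348 = 912.1 kg VSS/d.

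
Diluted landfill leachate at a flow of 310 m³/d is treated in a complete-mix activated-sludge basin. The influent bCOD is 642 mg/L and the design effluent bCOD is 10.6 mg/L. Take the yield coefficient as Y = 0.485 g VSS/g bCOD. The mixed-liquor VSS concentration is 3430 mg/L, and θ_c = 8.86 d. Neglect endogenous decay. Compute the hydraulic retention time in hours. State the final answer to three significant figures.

Biomass mass balance (decay neglected): V·X = Y·Q·(S₀ − S)·θ_c, so V = 0.485 × 310 × (642 − 10.6) × 8.86 / 3430 = 245.2 m³.
τ = V/Q = 245.2/310 = 0.7910 d, or 18.98 h.

τ ≈ 19.0 h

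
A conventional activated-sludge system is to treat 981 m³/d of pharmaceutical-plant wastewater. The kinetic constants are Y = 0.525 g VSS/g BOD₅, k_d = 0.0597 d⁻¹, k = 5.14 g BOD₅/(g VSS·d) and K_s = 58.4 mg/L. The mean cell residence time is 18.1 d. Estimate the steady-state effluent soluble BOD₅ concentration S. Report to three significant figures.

S ≈ 2.60 mg/L

For a completely mixed reactor with recycle the Lawrence–McCarty relation gives S = K_s·(1 + k_d·θ_c) / [θ_c·(Y·k − k_d) − 1] = 58.4 × (1 + 0.0597 × 18.1) / [18.1 × (0.525 × 5.14 − 0.0597) − 1] = 121.5 / 46.76 = 2.598 mg/L.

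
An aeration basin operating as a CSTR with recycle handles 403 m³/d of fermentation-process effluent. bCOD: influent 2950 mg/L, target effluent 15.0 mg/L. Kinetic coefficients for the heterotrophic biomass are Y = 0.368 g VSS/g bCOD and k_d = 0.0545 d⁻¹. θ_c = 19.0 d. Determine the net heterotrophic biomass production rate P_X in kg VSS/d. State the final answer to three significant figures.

P_X ≈ 214 kg VSS/d

Observed yield with endogenous decay: Y_obs = Y / (1 + k_d·θ_c) = 0.368 / (1 + 0.0545 × 19.0) = 0.368 / 2.035 = 0.1808 g VSS/g bCOD.
Substrate removed = Q·(S₀ − S) = 403 m³/d × (2950 − 15.0) g/m³ = 1.18×10^6 g/d = 1183 kg/d.
Biomass produced: P_X = Y_obs·Q·ΔS = 0.1808 × 1183 ≈ 213.8 kg VSS/d.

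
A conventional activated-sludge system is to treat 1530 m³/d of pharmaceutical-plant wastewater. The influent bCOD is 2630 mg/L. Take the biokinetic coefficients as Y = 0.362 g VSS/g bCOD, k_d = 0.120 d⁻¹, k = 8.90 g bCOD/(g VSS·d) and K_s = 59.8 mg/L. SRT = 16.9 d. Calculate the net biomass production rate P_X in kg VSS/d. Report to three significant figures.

For a completely mixed reactor with recycle the Lawrence–McCarty relation gives S = K_s·(1 + k_d·θ_c) / [θ_c·(Y·k − k_d) − 1] = 59.8 × (1 + 0.120 × 16.9) / [16.9 × (0.362 × 8.90 − 0.120) − 1] = 181.1 / 51.42 = 3.521 mg/L.
Y_obs = Y / (1 + k_d θ_c) = 0.362 / (1 + 0.120 × 16.9) = 0.362 / 3.028 = 0.1196.
ΔS = 2630 − 3.52 = 2626 mg/L, so the substrate removal rate is 1530 × 2626/1000 = 4019 kg bCOD/d.
Biomass produced: P_X = Y_obs·Q·ΔS = 0.1196 × 4019 ≈ 480.4 kg VSS/d.

P_X ≈ 480 kg VSS/d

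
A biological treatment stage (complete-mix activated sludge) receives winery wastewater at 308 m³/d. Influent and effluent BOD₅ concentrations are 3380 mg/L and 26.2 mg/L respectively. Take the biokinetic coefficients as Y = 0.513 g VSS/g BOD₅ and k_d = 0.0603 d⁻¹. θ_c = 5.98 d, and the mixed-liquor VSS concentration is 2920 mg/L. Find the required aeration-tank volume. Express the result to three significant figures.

Rearranging the biomass balance for a CMAS with decay, V = Y·Q·ΔS·θ_c / [X·(1+k_d θ_c)] = 0.513 × 308 × (3380 − 26.2) × 5.98 / [2920 × (1 + 0.0603 × 5.98)] = 3.17×10^6 / 3973 = 797.6 m³.

V ≈ 798 m³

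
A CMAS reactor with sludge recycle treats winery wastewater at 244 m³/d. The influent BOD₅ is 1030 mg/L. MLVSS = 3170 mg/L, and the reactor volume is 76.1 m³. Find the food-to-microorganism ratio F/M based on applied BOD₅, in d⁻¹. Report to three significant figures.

F/M = applied load / biomass = Q·S₀/(V·X) = 244 × 1030 / (76.10 × 3170) = 1.042 d⁻¹.

F/M ≈ 1.04 d⁻¹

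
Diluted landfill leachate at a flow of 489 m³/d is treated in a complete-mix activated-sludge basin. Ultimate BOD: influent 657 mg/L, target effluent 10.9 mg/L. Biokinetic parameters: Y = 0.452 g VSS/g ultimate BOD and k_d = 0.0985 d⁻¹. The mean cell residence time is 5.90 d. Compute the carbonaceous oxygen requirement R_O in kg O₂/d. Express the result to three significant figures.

R_O ≈ 188 kg O₂/d

Observed yield with endogenous decay: Y_obs = Y / (1 + k_d·θ_c) = 0.452 / (1 + 0.0985 × 5.90) = 0.452 / 1.581 = 0.2859 g VSS/g ultimate BOD.
Q·(S₀ − S) = 489 × (657 − 10.9) × 10⁻³ = 315.9 kg/d removed.
Biomass synthesised: P_X = Y_obs × 315.9 = 90.32 kg VSS/d.
R_O = Q·(S₀ − S) − 1.42·P_X = 315.9 − 1.42 × 90.32 = 187.7 kg O₂/d.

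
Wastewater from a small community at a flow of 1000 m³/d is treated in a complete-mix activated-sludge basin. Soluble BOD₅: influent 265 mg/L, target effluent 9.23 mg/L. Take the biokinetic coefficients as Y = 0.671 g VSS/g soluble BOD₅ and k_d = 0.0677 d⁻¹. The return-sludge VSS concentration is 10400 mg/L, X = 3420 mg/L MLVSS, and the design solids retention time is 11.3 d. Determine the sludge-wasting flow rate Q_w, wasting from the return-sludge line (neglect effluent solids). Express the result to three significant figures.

Q_w ≈ 9.35 m³/d

Steady-state biomass mass balance: V·X·(1 + k_d·θ_c) = Y·Q·(S₀ − S)·θ_c, so V = 0.671 × 1000 × (265 − 9.23) × 11.3 / [3420 × (1 + 0.0677 × 11.3)] = 1.94×10^6 / 6036 = 321.3 m³.
Q_w = (V·X)/(θ_c X_r) = 321.3 × 3420 / (11.3 × 10400) = 9.350 m³/d.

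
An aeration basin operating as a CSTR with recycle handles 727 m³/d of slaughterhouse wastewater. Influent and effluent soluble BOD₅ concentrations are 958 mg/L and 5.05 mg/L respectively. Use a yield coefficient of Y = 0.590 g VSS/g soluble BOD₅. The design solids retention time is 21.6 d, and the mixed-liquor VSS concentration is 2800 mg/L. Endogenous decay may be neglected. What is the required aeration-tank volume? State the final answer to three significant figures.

V·X = Y·Q·ΔS·θ_c gives V = 0.590 × 727 × (958 − 5.05) × 21.6 / 2800 = 3153 m³.

V ≈ 3150 m³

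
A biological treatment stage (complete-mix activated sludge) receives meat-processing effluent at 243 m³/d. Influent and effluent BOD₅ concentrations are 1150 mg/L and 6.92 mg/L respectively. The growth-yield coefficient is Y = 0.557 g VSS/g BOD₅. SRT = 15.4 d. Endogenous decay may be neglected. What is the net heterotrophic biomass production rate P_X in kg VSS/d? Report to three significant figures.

With endogenous decay neglected, the observed yield equals the true yield: Y_obs = Y = 0.557 g VSS/g BOD₅.
ΔS = 1150 − 6.92 = 1143 mg/L, so the substrate removal rate is 243 × 1143/1000 = 277.8 kg BOD₅/d.
So the net sludge growth is P_X = 0.5570 × 277.8 = 154.7 kg VSS/d.

P_X ≈ 155 kg VSS/d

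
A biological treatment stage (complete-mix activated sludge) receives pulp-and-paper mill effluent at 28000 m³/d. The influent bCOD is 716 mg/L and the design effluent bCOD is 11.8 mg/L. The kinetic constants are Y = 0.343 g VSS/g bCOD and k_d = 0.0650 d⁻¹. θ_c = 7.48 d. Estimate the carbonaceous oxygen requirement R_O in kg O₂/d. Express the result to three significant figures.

R_O ≈ 13300 kg O₂/d

Y_obs = Y / (1 + k_d θ_c) = 0.343 / (1 + 0.0650 × 7.48) = 0.343 / 1.486 = 0.2308.
Substrate removed = Q·(S₀ − S) = 28000 m³/d × (716 − 11.8) g/m³ = 1.97×10^7 g/d = 19718 kg/d.
Biomass synthesised: P_X = Y_obs × 19718 = 4551 kg VSS/d.
R_O = Q·(S₀ − S) − 1.42·P_X = 19718 − 1.42 × 4551 = 13256 kg O₂/d.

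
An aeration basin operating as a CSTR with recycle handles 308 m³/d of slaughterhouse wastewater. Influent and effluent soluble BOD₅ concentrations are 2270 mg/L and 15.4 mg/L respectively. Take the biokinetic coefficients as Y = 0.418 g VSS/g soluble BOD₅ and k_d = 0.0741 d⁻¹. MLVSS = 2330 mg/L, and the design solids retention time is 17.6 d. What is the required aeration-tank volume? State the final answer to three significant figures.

V ≈ 952 m³

Rearranging the biomass balance for a CMAS with decay, V = Y·Q·ΔS·θ_c / [X·(1+k_d θ_c)] = 0.418 × 308 × (2270 − 15.4) × 17.6 / [2330 × (1 + 0.0741 × 17.6)] = 5.11×10^6 / 5369 = 951.6 m³.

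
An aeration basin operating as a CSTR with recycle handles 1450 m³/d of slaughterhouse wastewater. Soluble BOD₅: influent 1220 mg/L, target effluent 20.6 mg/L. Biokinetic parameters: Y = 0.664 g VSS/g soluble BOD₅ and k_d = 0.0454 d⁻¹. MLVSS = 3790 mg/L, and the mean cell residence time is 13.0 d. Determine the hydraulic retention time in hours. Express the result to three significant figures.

τ ≈ 41.2 h

Steady-state biomass mass balance: V·X·(1 + k_d·θ_c) = Y·Q·(S₀ − S)·θ_c, so V = 0.664 × 1450 × (1220 − 20.6) × 13.0 / [3790 × (1 + 0.0454 × 13.0)] = 1.5×10^7 / 6027 = 2491 m³.
Hydraulic retention time τ = V/Q = 2491 / 1450 = 1.718 d = 41.23 h.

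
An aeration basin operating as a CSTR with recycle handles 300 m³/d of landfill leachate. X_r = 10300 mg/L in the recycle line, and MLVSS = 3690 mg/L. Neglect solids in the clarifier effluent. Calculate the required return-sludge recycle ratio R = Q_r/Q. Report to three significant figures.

R ≈ 0.558

Solids balance on the clarifier gives (1+R)X = R·X_r, so R = X/(X_r − X) = 3690 / (10300 − 3690) = 0.5582.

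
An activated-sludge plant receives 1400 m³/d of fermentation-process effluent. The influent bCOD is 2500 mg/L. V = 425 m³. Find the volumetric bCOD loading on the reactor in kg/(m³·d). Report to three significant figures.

L_v ≈ 8.24 kg bCOD/(m³·d)

L_v = Q S₀ / V = 1400 × 2500 × 10⁻³ / 425.0 = 8.235 kg/(m³·d).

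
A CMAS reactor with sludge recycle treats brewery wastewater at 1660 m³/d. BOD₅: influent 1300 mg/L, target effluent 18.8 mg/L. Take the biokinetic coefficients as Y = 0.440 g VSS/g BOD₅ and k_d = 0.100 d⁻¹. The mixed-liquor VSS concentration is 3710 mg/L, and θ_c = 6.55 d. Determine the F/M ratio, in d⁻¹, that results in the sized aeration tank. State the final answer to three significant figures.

From the SRT design equation V = Y Q (S₀−S) θ_c / [X (1 + k_d θ_c)] = 0.440 × 1660 × (1300 − 18.8) × 6.55 / [3710 × (1 + 0.100 × 6.55)] = 6.13×10^6 / 6140 = 998.3 m³.
Food-to-microorganism ratio F/M = Q S₀ / (V X) = 1660 × 1300 / (998.3 × 3710) = 0.5827 d⁻¹.

F/M ≈ 0.583 d⁻¹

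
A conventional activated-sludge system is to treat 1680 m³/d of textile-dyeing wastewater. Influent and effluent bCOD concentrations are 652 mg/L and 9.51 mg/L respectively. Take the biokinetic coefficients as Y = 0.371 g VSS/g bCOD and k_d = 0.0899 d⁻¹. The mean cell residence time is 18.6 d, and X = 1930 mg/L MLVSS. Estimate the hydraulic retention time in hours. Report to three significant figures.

From the SRT design equation V = Y Q (S₀−S) θ_c / [X (1 + k_d θ_c)] = 0.371 × 1680 × (652 − 9.51) × 18.6 / [1930 × (1 + 0.0899 × 18.6)] = 7.45×10^6 / 5157 = 1444 m³.
τ = V/Q = 1444/1680 = 0.8597 d, or 20.63 h.

τ ≈ 20.6 h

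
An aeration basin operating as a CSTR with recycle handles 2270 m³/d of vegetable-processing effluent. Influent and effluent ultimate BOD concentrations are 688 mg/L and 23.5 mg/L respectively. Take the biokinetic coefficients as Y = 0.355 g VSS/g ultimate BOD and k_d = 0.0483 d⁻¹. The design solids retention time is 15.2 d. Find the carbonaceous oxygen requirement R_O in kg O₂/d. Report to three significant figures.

R_O ≈ 1070 kg O₂/d

The observed yield is Y_obs = Y/(1 + k_d·θ_c) = 0.355 / (1 + 0.0483 × 15.2) = 0.355 / 1.734 = 0.2047 g VSS per g ultimate BOD removed.
ΔS = 688 − 23.5 = 664.5 mg/L, so the substrate removal rate is 2270 × 664.5/1000 = 1508 kg ultimate BOD/d.
Net sludge production P_X = 0.2047 × 1508 = 308.8 kg VSS/d.
Carbonaceous O₂ demand = substrate oxidised − cell-mass equivalent = 1508 − 1.42 × 308.8 = 1070 kg O₂/d.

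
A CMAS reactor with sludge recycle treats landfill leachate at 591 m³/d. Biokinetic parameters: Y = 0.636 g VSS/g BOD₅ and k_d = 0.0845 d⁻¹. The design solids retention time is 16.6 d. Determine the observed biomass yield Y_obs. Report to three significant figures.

Y_obs ≈ 0.265 g VSS/g BOD₅

Y_obs = Y / (1 + k_d θ_c) = 0.636 / (1 + 0.0845 × 16.6) = 0.636 / 2.403 = 0.2647.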